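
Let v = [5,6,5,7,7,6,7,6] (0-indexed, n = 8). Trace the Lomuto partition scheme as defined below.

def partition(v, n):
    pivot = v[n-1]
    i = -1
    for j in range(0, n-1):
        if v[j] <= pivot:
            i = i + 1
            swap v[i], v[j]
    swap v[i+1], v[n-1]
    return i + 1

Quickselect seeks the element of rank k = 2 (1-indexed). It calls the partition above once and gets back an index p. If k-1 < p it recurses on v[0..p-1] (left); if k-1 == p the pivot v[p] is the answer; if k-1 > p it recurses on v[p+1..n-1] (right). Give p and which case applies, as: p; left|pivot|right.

pivot=6, i=-1
j=0: 5≤6, i=0, swap(0,0) ⇒ [5,6,5,7,7,6,7,6]
j=1: 6≤6, i=1, swap(1,1) ⇒ [5,6,5,7,7,6,7,6]
j=2: 5≤6, i=2, swap(2,2) ⇒ [5,6,5,7,7,6,7,6]
j=3: 7>6, skip
j=4: 7>6, skip
j=5: 6≤6, i=3, swap(3,5) ⇒ [5,6,5,6,7,7,7,6]
j=6: 7>6, skip
swap(4,7) ⇒ [5,6,5,6,6,7,7,7]; return 4
p = 4; k-1 = 1 < 4 ⇒ left

4; left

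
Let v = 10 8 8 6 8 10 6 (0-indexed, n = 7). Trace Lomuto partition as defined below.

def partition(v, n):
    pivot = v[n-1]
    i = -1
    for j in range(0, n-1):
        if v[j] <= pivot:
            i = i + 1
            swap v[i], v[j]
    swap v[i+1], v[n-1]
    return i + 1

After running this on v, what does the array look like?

pivot=6, i=-1
j=0: 10>6, skip
j=1: 8>6, skip
j=2: 8>6, skip
j=3: 6≤6, i=0, swap(0,3) ⇒ 6 8 8 10 8 10 6
j=4: 8>6, skip
j=5: 10>6, skip
swap(1,6) ⇒ 6 6 8 10 8 10 8; return 1

6 6 8 10 8 10 8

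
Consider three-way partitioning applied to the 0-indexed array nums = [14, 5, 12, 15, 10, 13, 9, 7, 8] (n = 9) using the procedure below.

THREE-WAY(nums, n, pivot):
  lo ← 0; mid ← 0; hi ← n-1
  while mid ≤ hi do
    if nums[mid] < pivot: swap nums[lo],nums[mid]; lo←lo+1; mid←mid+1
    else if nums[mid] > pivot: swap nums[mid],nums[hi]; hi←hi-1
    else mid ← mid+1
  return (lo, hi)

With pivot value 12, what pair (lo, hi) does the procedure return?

(5, 5)

lo=0 mid=0 hi=8
14>12: swap(0,8), hi=7 ⇒ [8, 5, 12, 15, 10, 13, 9, 7, 14]
8<12: swap(0,0), lo=1 mid=1 ⇒ [8, 5, 12, 15, 10, 13, 9, 7, 14]
5<12: swap(1,1), lo=2 mid=2 ⇒ [8, 5, 12, 15, 10, 13, 9, 7, 14]
12=12: mid=3
15>12: swap(3,7), hi=6 ⇒ [8, 5, 12, 7, 10, 13, 9, 15, 14]
7<12: swap(2,3), lo=3 mid=4 ⇒ [8, 5, 7, 12, 10, 13, 9, 15, 14]
10<12: swap(3,4), lo=4 mid=5 ⇒ [8, 5, 7, 10, 12, 13, 9, 15, 14]
13>12: swap(5,6), hi=5 ⇒ [8, 5, 7, 10, 12, 9, 13, 15, 14]
9<12: swap(4,5), lo=5 mid=6 ⇒ [8, 5, 7, 10, 9, 12, 13, 15, 14]
done. lo=5 hi=5; nums=[8, 5, 7, 10, 9, 12, 13, 15, 14]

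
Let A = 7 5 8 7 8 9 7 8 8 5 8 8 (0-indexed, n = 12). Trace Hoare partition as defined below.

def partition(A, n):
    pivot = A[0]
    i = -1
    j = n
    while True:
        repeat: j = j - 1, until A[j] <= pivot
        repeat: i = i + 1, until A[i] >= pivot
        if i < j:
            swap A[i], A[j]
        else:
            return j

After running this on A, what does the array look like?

pivot=7
j stops at 9 (5), i stops at 0 (7); swap ⇒ 5 5 8 7 8 9 7 8 8 7 8 8
j stops at 6 (7), i stops at 2 (8); swap ⇒ 5 5 7 7 8 9 8 8 8 7 8 8
j stops at 3, i stops at 3; i≥j ⇒ return 3. A=5 5 7 7 8 9 8 8 8 7 8 8

5 5 7 7 8 9 8 8 8 7 8 8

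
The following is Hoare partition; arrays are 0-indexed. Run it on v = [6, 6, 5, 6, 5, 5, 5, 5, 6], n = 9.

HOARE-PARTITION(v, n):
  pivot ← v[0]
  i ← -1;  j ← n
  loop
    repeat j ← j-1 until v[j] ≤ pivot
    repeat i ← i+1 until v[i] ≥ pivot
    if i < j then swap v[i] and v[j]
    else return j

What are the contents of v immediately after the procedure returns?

[6, 5, 5, 5, 5, 5, 6, 6, 6]

pivot = v[0] = 6; i = -1, j = 9
j→8 (v[8]=6≤6), i→0 (v[0]=6≥6); i<j, swap → [6, 6, 5, 6, 5, 5, 5, 5, 6]
j→7 (v[7]=5≤6), i→1 (v[1]=6≥6); i<j, swap → [6, 5, 5, 6, 5, 5, 5, 6, 6]
j→6 (v[6]=5≤6), i→3 (v[3]=6≥6); i<j, swap → [6, 5, 5, 5, 5, 5, 6, 6, 6]
j→5, i→6; i≥j, return j=5. v = [6, 5, 5, 5, 5, 5, 6, 6, 6]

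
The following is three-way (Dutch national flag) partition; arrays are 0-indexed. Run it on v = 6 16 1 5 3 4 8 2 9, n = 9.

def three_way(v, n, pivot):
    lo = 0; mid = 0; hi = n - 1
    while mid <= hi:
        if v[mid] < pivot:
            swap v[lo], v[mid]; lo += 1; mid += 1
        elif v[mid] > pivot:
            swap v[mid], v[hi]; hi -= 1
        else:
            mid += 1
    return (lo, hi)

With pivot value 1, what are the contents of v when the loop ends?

pivot = 1; lo=0, mid=0, hi=8
v[mid]=6>1: swap v[0],v[8]; hi=7 → 9 16 1 5 3 4 8 2 6
v[mid]=9>1: swap v[0],v[7]; hi=6 → 2 16 1 5 3 4 8 9 6
v[mid]=2>1: swap v[0],v[6]; hi=5 → 8 16 1 5 3 4 2 9 6
v[mid]=8>1: swap v[0],v[5]; hi=4 → 4 16 1 5 3 8 2 9 6
v[mid]=4>1: swap v[0],v[4]; hi=3 → 3 16 1 5 4 8 2 9 6
v[mid]=3>1: swap v[0],v[3]; hi=2 → 5 16 1 3 4 8 2 9 6
v[mid]=5>1: swap v[0],v[2]; hi=1 → 1 16 5 3 4 8 2 9 6
v[mid]=1=1: mid=1
v[mid]=16>1: swap v[1],v[1]; hi=0 → 1 16 5 3 4 8 2 9 6
end: lo=0, hi=0; v = 1 16 5 3 4 8 2 9 6

1 16 5 3 4 8 2 9 6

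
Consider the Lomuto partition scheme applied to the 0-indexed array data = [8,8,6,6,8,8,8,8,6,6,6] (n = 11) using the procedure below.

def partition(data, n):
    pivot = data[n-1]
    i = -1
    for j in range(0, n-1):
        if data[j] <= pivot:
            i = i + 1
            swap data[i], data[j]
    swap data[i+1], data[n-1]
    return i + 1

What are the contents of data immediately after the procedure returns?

[6,6,6,6,6,8,8,8,8,8,8]

pivot = data[10] = 6; i = -1
j=0: data[0]=8 > 6 → no swap
j=1: data[1]=8 > 6 → no swap
j=2: data[2]=6 ≤ 6 → i=0, swap data[0],data[2] → [6,8,8,6,8,8,8,8,6,6,6]
j=3: data[3]=6 ≤ 6 → i=1, swap data[1],data[3] → [6,6,8,8,8,8,8,8,6,6,6]
j=4: data[4]=8 > 6 → no swap
j=5: data[5]=8 > 6 → no swap
j=6: data[6]=8 > 6 → no swap
j=7: data[7]=8 > 6 → no swap
j=8: data[8]=6 ≤ 6 → i=2, swap data[2],data[8] → [6,6,6,8,8,8,8,8,8,6,6]
j=9: data[9]=6 ≤ 6 → i=3, swap data[3],data[9] → [6,6,6,6,8,8,8,8,8,8,6]
final swap data[4],data[10] → [6,6,6,6,6,8,8,8,8,8,8]; return 4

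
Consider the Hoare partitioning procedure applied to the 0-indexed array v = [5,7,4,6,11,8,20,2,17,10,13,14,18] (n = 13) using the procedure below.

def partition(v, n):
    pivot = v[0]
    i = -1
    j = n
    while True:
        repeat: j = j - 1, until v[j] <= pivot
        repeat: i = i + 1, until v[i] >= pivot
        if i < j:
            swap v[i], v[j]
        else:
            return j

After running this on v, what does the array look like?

[2,4,7,6,11,8,20,5,17,10,13,14,18]

pivot=5
j stops at 7 (2), i stops at 0 (5); swap ⇒ [2,7,4,6,11,8,20,5,17,10,13,14,18]
j stops at 2 (4), i stops at 1 (7); swap ⇒ [2,4,7,6,11,8,20,5,17,10,13,14,18]
j stops at 1, i stops at 2; i≥j ⇒ return 1. v=[2,4,7,6,11,8,20,5,17,10,13,14,18]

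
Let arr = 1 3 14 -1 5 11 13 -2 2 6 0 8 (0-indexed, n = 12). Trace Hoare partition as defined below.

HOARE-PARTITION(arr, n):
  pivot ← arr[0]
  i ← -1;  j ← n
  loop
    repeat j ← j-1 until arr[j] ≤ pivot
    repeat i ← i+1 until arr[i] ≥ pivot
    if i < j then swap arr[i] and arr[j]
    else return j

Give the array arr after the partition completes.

pivot = arr[0] = 1; i = -1, j = 12
j→10 (arr[10]=0≤1), i→0 (arr[0]=1≥1); i<j, swap → 0 3 14 -1 5 11 13 -2 2 6 1 8
j→7 (arr[7]=-2≤1), i→1 (arr[1]=3≥1); i<j, swap → 0 -2 14 -1 5 11 13 3 2 6 1 8
j→3 (arr[3]=-1≤1), i→2 (arr[2]=14≥1); i<j, swap → 0 -2 -1 14 5 11 13 3 2 6 1 8
j→2, i→3; i≥j, return j=2. arr = 0 -2 -1 14 5 11 13 3 2 6 1 8

0 -2 -1 14 5 11 13 3 2 6 1 8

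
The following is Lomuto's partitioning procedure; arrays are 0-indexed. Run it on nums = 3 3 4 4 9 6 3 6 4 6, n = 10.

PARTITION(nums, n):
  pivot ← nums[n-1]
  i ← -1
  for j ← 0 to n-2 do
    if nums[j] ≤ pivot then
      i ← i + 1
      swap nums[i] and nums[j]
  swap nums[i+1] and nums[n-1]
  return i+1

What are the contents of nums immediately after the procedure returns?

pivot = nums[9] = 6; i = -1
j=0: nums[0]=3 ≤ 6 → i=0, swap nums[0],nums[0] (no change) → 3 3 4 4 9 6 3 6 4 6
j=1: nums[1]=3 ≤ 6 → i=1, swap nums[1],nums[1] (no change) → 3 3 4 4 9 6 3 6 4 6
j=2: nums[2]=4 ≤ 6 → i=2, swap nums[2],nums[2] (no change) → 3 3 4 4 9 6 3 6 4 6
j=3: nums[3]=4 ≤ 6 → i=3, swap nums[3],nums[3] (no change) → 3 3 4 4 9 6 3 6 4 6
j=4: nums[4]=9 > 6 → no swap
j=5: nums[5]=6 ≤ 6 → i=4, swap nums[4],nums[5] → 3 3 4 4 6 9 3 6 4 6
j=6: nums[6]=3 ≤ 6 → i=5, swap nums[5],nums[6] → 3 3 4 4 6 3 9 6 4 6
j=7: nums[7]=6 ≤ 6 → i=6, swap nums[6],nums[7] → 3 3 4 4 6 3 6 9 4 6
j=8: nums[8]=4 ≤ 6 → i=7, swap nums[7],nums[8] → 3 3 4 4 6 3 6 4 9 6
final swap nums[8],nums[9] → 3 3 4 4 6 3 6 4 6 9; return 8

3 3 4 4 6 3 6 4 6 9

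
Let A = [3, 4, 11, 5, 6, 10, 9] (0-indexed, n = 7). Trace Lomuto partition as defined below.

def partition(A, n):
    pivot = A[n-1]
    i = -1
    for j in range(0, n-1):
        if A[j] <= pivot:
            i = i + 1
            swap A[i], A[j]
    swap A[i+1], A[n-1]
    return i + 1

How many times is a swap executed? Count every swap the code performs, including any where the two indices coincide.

5

pivot = A[6] = 9; i = -1
j=0: A[0]=3 ≤ 9 → i=0, swap A[0],A[0] (no change) → [3, 4, 11, 5, 6, 10, 9]
j=1: A[1]=4 ≤ 9 → i=1, swap A[1],A[1] (no change) → [3, 4, 11, 5, 6, 10, 9]
j=2: A[2]=11 > 9 → no swap
j=3: A[3]=5 ≤ 9 → i=2, swap A[2],A[3] → [3, 4, 5, 11, 6, 10, 9]
j=4: A[4]=6 ≤ 9 → i=3, swap A[3],A[4] → [3, 4, 5, 6, 11, 10, 9]
j=5: A[5]=10 > 9 → no swap
final swap A[4],A[6] → [3, 4, 5, 6, 9, 10, 11]; return 4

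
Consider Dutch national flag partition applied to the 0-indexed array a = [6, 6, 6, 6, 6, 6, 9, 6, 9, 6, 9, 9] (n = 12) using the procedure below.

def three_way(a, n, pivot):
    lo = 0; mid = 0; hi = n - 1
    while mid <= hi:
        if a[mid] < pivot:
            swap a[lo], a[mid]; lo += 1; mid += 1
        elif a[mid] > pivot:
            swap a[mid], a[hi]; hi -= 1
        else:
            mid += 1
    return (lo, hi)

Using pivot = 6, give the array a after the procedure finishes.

lo=0 mid=0 hi=11
6=6: mid=1
6=6: mid=2
6=6: mid=3
6=6: mid=4
6=6: mid=5
6=6: mid=6
9>6: swap(6,11), hi=10 ⇒ [6, 6, 6, 6, 6, 6, 9, 6, 9, 6, 9, 9]
9>6: swap(6,10), hi=9 ⇒ [6, 6, 6, 6, 6, 6, 9, 6, 9, 6, 9, 9]
9>6: swap(6,9), hi=8 ⇒ [6, 6, 6, 6, 6, 6, 6, 6, 9, 9, 9, 9]
6=6: mid=7
6=6: mid=8
9>6: swap(8,8), hi=7 ⇒ [6, 6, 6, 6, 6, 6, 6, 6, 9, 9, 9, 9]
done. lo=0 hi=7; a=[6, 6, 6, 6, 6, 6, 6, 6, 9, 9, 9, 9]

[6, 6, 6, 6, 6, 6, 6, 6, 9, 9, 9, 9]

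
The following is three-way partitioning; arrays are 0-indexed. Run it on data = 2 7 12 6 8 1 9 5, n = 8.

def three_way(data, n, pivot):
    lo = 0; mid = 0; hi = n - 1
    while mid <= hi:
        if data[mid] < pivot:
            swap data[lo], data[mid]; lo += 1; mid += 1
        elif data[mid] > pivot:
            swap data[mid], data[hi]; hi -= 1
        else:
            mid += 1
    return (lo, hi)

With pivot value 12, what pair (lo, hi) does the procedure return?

(7, 7)

lo=0 mid=0 hi=7
2<12: swap(0,0), lo=1 mid=1 ⇒ 2 7 12 6 8 1 9 5
7<12: swap(1,1), lo=2 mid=2 ⇒ 2 7 12 6 8 1 9 5
12=12: mid=3
6<12: swap(2,3), lo=3 mid=4 ⇒ 2 7 6 12 8 1 9 5
8<12: swap(3,4), lo=4 mid=5 ⇒ 2 7 6 8 12 1 9 5
1<12: swap(4,5), lo=5 mid=6 ⇒ 2 7 6 8 1 12 9 5
9<12: swap(5,6), lo=6 mid=7 ⇒ 2 7 6 8 1 9 12 5
5<12: swap(6,7), lo=7 mid=8 ⇒ 2 7 6 8 1 9 5 12
done. lo=7 hi=7; data=2 7 6 8 1 9 5 12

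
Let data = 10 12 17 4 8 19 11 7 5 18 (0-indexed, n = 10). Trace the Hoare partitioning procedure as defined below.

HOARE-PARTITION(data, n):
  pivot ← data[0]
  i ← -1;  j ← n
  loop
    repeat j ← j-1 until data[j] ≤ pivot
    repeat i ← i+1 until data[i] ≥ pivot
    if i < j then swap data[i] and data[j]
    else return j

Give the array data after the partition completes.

5 7 8 4 17 19 11 12 10 18

pivot = data[0] = 10; i = -1, j = 10
j→8 (data[8]=5≤10), i→0 (data[0]=10≥10); i<j, swap → 5 12 17 4 8 19 11 7 10 18
j→7 (data[7]=7≤10), i→1 (data[1]=12≥10); i<j, swap → 5 7 17 4 8 19 11 12 10 18
j→4 (data[4]=8≤10), i→2 (data[2]=17≥10); i<j, swap → 5 7 8 4 17 19 11 12 10 18
j→3, i→4; i≥j, return j=3. data = 5 7 8 4 17 19 11 12 10 18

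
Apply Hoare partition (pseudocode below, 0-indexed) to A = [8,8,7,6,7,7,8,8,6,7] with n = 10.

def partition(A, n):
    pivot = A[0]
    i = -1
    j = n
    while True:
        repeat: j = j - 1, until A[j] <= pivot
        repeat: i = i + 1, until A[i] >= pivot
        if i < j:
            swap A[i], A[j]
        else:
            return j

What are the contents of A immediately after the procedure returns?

[7,6,7,6,7,7,8,8,8,8]

pivot=8
j stops at 9 (7), i stops at 0 (8); swap ⇒ [7,8,7,6,7,7,8,8,6,8]
j stops at 8 (6), i stops at 1 (8); swap ⇒ [7,6,7,6,7,7,8,8,8,8]
j stops at 7 (8), i stops at 6 (8); swap ⇒ [7,6,7,6,7,7,8,8,8,8]
j stops at 6, i stops at 7; i≥j ⇒ return 6. A=[7,6,7,6,7,7,8,8,8,8]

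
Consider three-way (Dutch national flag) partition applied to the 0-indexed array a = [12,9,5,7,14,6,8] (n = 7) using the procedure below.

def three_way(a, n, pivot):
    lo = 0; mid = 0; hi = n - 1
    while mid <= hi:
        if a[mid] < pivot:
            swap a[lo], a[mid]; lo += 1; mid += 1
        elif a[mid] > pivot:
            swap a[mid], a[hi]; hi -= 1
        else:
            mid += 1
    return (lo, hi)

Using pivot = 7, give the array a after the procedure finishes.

[6,5,7,14,9,8,12]

lo=0 mid=0 hi=6
12>7: swap(0,6), hi=5 ⇒ [8,9,5,7,14,6,12]
8>7: swap(0,5), hi=4 ⇒ [6,9,5,7,14,8,12]
6<7: swap(0,0), lo=1 mid=1 ⇒ [6,9,5,7,14,8,12]
9>7: swap(1,4), hi=3 ⇒ [6,14,5,7,9,8,12]
14>7: swap(1,3), hi=2 ⇒ [6,7,5,14,9,8,12]
7=7: mid=2
5<7: swap(1,2), lo=2 mid=3 ⇒ [6,5,7,14,9,8,12]
done. lo=2 hi=2; a=[6,5,7,14,9,8,12]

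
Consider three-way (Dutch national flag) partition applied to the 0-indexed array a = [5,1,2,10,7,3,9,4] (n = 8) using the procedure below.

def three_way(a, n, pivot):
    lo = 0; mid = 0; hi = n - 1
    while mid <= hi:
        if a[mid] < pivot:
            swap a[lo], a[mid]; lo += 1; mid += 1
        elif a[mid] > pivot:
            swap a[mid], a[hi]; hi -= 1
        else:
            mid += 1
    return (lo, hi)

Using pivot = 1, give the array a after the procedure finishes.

[1,2,10,7,3,9,4,5]

pivot = 1; lo=0, mid=0, hi=7
a[mid]=5>1: swap a[0],a[7]; hi=6 → [4,1,2,10,7,3,9,5]
a[mid]=4>1: swap a[0],a[6]; hi=5 → [9,1,2,10,7,3,4,5]
a[mid]=9>1: swap a[0],a[5]; hi=4 → [3,1,2,10,7,9,4,5]
a[mid]=3>1: swap a[0],a[4]; hi=3 → [7,1,2,10,3,9,4,5]
a[mid]=7>1: swap a[0],a[3]; hi=2 → [10,1,2,7,3,9,4,5]
a[mid]=10>1: swap a[0],a[2]; hi=1 → [2,1,10,7,3,9,4,5]
a[mid]=2>1: swap a[0],a[1]; hi=0 → [1,2,10,7,3,9,4,5]
a[mid]=1=1: mid=1
end: lo=0, hi=0; a = [1,2,10,7,3,9,4,5]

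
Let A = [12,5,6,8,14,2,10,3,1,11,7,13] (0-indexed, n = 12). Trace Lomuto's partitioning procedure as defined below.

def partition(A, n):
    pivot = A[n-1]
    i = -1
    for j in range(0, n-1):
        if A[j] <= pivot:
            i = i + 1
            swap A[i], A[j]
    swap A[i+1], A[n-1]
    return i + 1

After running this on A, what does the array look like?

pivot=13, i=-1
j=0: 12≤13, i=0, swap(0,0) ⇒ [12,5,6,8,14,2,10,3,1,11,7,13]
j=1: 5≤13, i=1, swap(1,1) ⇒ [12,5,6,8,14,2,10,3,1,11,7,13]
j=2: 6≤13, i=2, swap(2,2) ⇒ [12,5,6,8,14,2,10,3,1,11,7,13]
j=3: 8≤13, i=3, swap(3,3) ⇒ [12,5,6,8,14,2,10,3,1,11,7,13]
j=4: 14>13, skip
j=5: 2≤13, i=4, swap(4,5) ⇒ [12,5,6,8,2,14,10,3,1,11,7,13]
j=6: 10≤13, i=5, swap(5,6) ⇒ [12,5,6,8,2,10,14,3,1,11,7,13]
j=7: 3≤13, i=6, swap(6,7) ⇒ [12,5,6,8,2,10,3,14,1,11,7,13]
j=8: 1≤13, i=7, swap(7,8) ⇒ [12,5,6,8,2,10,3,1,14,11,7,13]
j=9: 11≤13, i=8, swap(8,9) ⇒ [12,5,6,8,2,10,3,1,11,14,7,13]
j=10: 7≤13, i=9, swap(9,10) ⇒ [12,5,6,8,2,10,3,1,11,7,14,13]
swap(10,11) ⇒ [12,5,6,8,2,10,3,1,11,7,13,14]; return 10

[12,5,6,8,2,10,3,1,11,7,13,14]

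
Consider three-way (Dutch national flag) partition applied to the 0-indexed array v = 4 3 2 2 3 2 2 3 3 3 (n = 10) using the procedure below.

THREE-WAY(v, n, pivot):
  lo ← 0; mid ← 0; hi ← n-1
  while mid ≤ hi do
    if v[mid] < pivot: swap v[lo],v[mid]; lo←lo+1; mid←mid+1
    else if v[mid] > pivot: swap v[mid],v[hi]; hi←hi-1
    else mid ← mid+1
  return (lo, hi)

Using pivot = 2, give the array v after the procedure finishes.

2 2 2 2 3 3 3 3 3 4

lo=0 mid=0 hi=9
4>2: swap(0,9), hi=8 ⇒ 3 3 2 2 3 2 2 3 3 4
3>2: swap(0,8), hi=7 ⇒ 3 3 2 2 3 2 2 3 3 4
3>2: swap(0,7), hi=6 ⇒ 3 3 2 2 3 2 2 3 3 4
3>2: swap(0,6), hi=5 ⇒ 2 3 2 2 3 2 3 3 3 4
2=2: mid=1
3>2: swap(1,5), hi=4 ⇒ 2 2 2 2 3 3 3 3 3 4
2=2: mid=2
2=2: mid=3
2=2: mid=4
3>2: swap(4,4), hi=3 ⇒ 2 2 2 2 3 3 3 3 3 4
done. lo=0 hi=3; v=2 2 2 2 3 3 3 3 3 4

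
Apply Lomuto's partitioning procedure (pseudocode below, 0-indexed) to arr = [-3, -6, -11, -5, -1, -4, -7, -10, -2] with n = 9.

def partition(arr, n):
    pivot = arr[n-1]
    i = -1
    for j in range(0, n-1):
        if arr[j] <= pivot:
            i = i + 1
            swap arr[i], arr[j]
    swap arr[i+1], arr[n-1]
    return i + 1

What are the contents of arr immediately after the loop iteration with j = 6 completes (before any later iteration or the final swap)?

[-3, -6, -11, -5, -4, -7, -1, -10, -2]

pivot=-2, i=-1
j=0: -3≤-2, i=0, swap(0,0) ⇒ [-3, -6, -11, -5, -1, -4, -7, -10, -2]
j=1: -6≤-2, i=1, swap(1,1) ⇒ [-3, -6, -11, -5, -1, -4, -7, -10, -2]
j=2: -11≤-2, i=2, swap(2,2) ⇒ [-3, -6, -11, -5, -1, -4, -7, -10, -2]
j=3: -5≤-2, i=3, swap(3,3) ⇒ [-3, -6, -11, -5, -1, -4, -7, -10, -2]
j=4: -1>-2, skip
j=5: -4≤-2, i=4, swap(4,5) ⇒ [-3, -6, -11, -5, -4, -1, -7, -10, -2]
j=6: -7≤-2, i=5, swap(5,6) ⇒ [-3, -6, -11, -5, -4, -7, -1, -10, -2]
(after j=6) arr = [-3, -6, -11, -5, -4, -7, -1, -10, -2]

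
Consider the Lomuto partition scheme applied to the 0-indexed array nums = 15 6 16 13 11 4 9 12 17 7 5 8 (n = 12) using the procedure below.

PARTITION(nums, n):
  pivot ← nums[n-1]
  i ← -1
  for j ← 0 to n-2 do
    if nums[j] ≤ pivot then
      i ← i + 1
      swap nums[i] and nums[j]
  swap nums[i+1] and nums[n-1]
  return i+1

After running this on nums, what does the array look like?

pivot = nums[11] = 8; i = -1
j=0: nums[0]=15 > 8 → no swap
j=1: nums[1]=6 ≤ 8 → i=0, swap nums[0],nums[1] → 6 15 16 13 11 4 9 12 17 7 5 8
j=2: nums[2]=16 > 8 → no swap
j=3: nums[3]=13 > 8 → no swap
j=4: nums[4]=11 > 8 → no swap
j=5: nums[5]=4 ≤ 8 → i=1, swap nums[1],nums[5] → 6 4 16 13 11 15 9 12 17 7 5 8
j=6: nums[6]=9 > 8 → no swap
j=7: nums[7]=12 > 8 → no swap
j=8: nums[8]=17 > 8 → no swap
j=9: nums[9]=7 ≤ 8 → i=2, swap nums[2],nums[9] → 6 4 7 13 11 15 9 12 17 16 5 8
j=10: nums[10]=5 ≤ 8 → i=3, swap nums[3],nums[10] → 6 4 7 5 11 15 9 12 17 16 13 8
final swap nums[4],nums[11] → 6 4 7 5 8 15 9 12 17 16 13 11; return 4

6 4 7 5 8 15 9 12 17 16 13 11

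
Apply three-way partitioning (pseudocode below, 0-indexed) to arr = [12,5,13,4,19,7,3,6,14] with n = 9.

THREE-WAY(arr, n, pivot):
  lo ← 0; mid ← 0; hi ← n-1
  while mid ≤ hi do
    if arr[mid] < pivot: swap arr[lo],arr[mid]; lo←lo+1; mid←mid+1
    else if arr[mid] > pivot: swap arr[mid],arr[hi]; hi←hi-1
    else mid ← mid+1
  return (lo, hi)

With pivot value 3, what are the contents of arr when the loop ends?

lo=0 mid=0 hi=8
12>3: swap(0,8), hi=7 ⇒ [14,5,13,4,19,7,3,6,12]
14>3: swap(0,7), hi=6 ⇒ [6,5,13,4,19,7,3,14,12]
6>3: swap(0,6), hi=5 ⇒ [3,5,13,4,19,7,6,14,12]
3=3: mid=1
5>3: swap(1,5), hi=4 ⇒ [3,7,13,4,19,5,6,14,12]
7>3: swap(1,4), hi=3 ⇒ [3,19,13,4,7,5,6,14,12]
19>3: swap(1,3), hi=2 ⇒ [3,4,13,19,7,5,6,14,12]
4>3: swap(1,2), hi=1 ⇒ [3,13,4,19,7,5,6,14,12]
13>3: swap(1,1), hi=0 ⇒ [3,13,4,19,7,5,6,14,12]
done. lo=0 hi=0; arr=[3,13,4,19,7,5,6,14,12]

[3,13,4,19,7,5,6,14,12]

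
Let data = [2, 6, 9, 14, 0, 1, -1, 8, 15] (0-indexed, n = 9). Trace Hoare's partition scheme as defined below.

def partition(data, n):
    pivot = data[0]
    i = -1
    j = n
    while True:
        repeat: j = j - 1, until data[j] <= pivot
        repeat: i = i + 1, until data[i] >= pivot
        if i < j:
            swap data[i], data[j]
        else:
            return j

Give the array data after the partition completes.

pivot = data[0] = 2; i = -1, j = 9
j→6 (data[6]=-1≤2), i→0 (data[0]=2≥2); i<j, swap → [-1, 6, 9, 14, 0, 1, 2, 8, 15]
j→5 (data[5]=1≤2), i→1 (data[1]=6≥2); i<j, swap → [-1, 1, 9, 14, 0, 6, 2, 8, 15]
j→4 (data[4]=0≤2), i→2 (data[2]=9≥2); i<j, swap → [-1, 1, 0, 14, 9, 6, 2, 8, 15]
j→2, i→3; i≥j, return j=2. data = [-1, 1, 0, 14, 9, 6, 2, 8, 15]

[-1, 1, 0, 14, 9, 6, 2, 8, 15]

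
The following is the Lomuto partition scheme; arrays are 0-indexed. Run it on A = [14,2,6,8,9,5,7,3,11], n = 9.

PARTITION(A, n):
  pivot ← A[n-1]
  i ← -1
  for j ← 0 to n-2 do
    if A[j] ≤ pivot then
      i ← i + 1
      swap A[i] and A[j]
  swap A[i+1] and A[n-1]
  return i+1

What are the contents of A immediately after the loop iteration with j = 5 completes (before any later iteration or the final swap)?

pivot = A[8] = 11; i = -1
j=0: A[0]=14 > 11 → no swap
j=1: A[1]=2 ≤ 11 → i=0, swap A[0],A[1] → [2,14,6,8,9,5,7,3,11]
j=2: A[2]=6 ≤ 11 → i=1, swap A[1],A[2] → [2,6,14,8,9,5,7,3,11]
j=3: A[3]=8 ≤ 11 → i=2, swap A[2],A[3] → [2,6,8,14,9,5,7,3,11]
j=4: A[4]=9 ≤ 11 → i=3, swap A[3],A[4] → [2,6,8,9,14,5,7,3,11]
j=5: A[5]=5 ≤ 11 → i=4, swap A[4],A[5] → [2,6,8,9,5,14,7,3,11]
(after j=5) A = [2,6,8,9,5,14,7,3,11]

[2,6,8,9,5,14,7,3,11]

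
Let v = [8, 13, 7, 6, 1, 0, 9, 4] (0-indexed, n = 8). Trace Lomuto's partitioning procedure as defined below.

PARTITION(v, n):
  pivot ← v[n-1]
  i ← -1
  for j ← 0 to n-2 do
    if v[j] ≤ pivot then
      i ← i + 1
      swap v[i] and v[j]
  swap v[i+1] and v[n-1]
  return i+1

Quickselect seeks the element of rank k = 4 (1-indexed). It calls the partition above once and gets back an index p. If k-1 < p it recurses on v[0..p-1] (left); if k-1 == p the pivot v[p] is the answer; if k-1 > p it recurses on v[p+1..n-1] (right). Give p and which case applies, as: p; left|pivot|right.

2; right

pivot = v[7] = 4; i = -1
j=0: v[0]=8 > 4 → no swap
j=1: v[1]=13 > 4 → no swap
j=2: v[2]=7 > 4 → no swap
j=3: v[3]=6 > 4 → no swap
j=4: v[4]=1 ≤ 4 → i=0, swap v[0],v[4] → [1, 13, 7, 6, 8, 0, 9, 4]
j=5: v[5]=0 ≤ 4 → i=1, swap v[1],v[5] → [1, 0, 7, 6, 8, 13, 9, 4]
j=6: v[6]=9 > 4 → no swap
final swap v[2],v[7] → [1, 0, 4, 6, 8, 13, 9, 7]; return 2
p = 2; k-1 = 3 > 2 ⇒ right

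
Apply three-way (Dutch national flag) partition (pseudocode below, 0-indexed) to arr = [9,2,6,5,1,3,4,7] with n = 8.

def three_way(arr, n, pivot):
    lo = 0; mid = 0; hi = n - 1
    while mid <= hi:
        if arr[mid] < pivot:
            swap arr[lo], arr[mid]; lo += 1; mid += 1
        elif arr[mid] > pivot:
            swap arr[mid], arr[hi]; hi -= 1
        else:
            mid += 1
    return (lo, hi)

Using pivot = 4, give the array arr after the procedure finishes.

[2,3,1,4,5,6,7,9]

lo=0 mid=0 hi=7
9>4: swap(0,7), hi=6 ⇒ [7,2,6,5,1,3,4,9]
7>4: swap(0,6), hi=5 ⇒ [4,2,6,5,1,3,7,9]
4=4: mid=1
2<4: swap(0,1), lo=1 mid=2 ⇒ [2,4,6,5,1,3,7,9]
6>4: swap(2,5), hi=4 ⇒ [2,4,3,5,1,6,7,9]
3<4: swap(1,2), lo=2 mid=3 ⇒ [2,3,4,5,1,6,7,9]
5>4: swap(3,4), hi=3 ⇒ [2,3,4,1,5,6,7,9]
1<4: swap(2,3), lo=3 mid=4 ⇒ [2,3,1,4,5,6,7,9]
done. lo=3 hi=3; arr=[2,3,1,4,5,6,7,9]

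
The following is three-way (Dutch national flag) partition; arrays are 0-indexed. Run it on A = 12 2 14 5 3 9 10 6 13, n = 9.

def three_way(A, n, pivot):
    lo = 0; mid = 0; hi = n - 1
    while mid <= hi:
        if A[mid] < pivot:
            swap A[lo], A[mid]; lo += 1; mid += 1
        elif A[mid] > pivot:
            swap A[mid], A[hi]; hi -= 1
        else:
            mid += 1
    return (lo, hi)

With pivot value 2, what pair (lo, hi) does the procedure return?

(0, 0)

pivot = 2; lo=0, mid=0, hi=8
A[mid]=12>2: swap A[0],A[8]; hi=7 → 13 2 14 5 3 9 10 6 12
A[mid]=13>2: swap A[0],A[7]; hi=6 → 6 2 14 5 3 9 10 13 12
A[mid]=6>2: swap A[0],A[6]; hi=5 → 10 2 14 5 3 9 6 13 12
A[mid]=10>2: swap A[0],A[5]; hi=4 → 9 2 14 5 3 10 6 13 12
A[mid]=9>2: swap A[0],A[4]; hi=3 → 3 2 14 5 9 10 6 13 12
A[mid]=3>2: swap A[0],A[3]; hi=2 → 5 2 14 3 9 10 6 13 12
A[mid]=5>2: swap A[0],A[2]; hi=1 → 14 2 5 3 9 10 6 13 12
A[mid]=14>2: swap A[0],A[1]; hi=0 → 2 14 5 3 9 10 6 13 12
A[mid]=2=2: mid=1
end: lo=0, hi=0; A = 2 14 5 3 9 10 6 13 12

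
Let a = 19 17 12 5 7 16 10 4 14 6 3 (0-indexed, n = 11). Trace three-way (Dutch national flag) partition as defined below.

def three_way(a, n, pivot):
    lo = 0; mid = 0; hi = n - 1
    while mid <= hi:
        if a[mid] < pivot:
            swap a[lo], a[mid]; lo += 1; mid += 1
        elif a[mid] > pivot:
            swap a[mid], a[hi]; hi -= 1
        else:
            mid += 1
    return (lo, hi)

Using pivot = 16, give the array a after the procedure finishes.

pivot = 16; lo=0, mid=0, hi=10
a[mid]=19>16: swap a[0],a[10]; hi=9 → 3 17 12 5 7 16 10 4 14 6 19
a[mid]=3<16: swap a[0],a[0]; lo=1,mid=1 → 3 17 12 5 7 16 10 4 14 6 19
a[mid]=17>16: swap a[1],a[9]; hi=8 → 3 6 12 5 7 16 10 4 14 17 19
a[mid]=6<16: swap a[1],a[1]; lo=2,mid=2 → 3 6 12 5 7 16 10 4 14 17 19
a[mid]=12<16: swap a[2],a[2]; lo=3,mid=3 → 3 6 12 5 7 16 10 4 14 17 19
a[mid]=5<16: swap a[3],a[3]; lo=4,mid=4 → 3 6 12 5 7 16 10 4 14 17 19
a[mid]=7<16: swap a[4],a[4]; lo=5,mid=5 → 3 6 12 5 7 16 10 4 14 17 19
a[mid]=16=16: mid=6
a[mid]=10<16: swap a[5],a[6]; lo=6,mid=7 → 3 6 12 5 7 10 16 4 14 17 19
a[mid]=4<16: swap a[6],a[7]; lo=7,mid=8 → 3 6 12 5 7 10 4 16 14 17 19
a[mid]=14<16: swap a[7],a[8]; lo=8,mid=9 → 3 6 12 5 7 10 4 14 16 17 19
end: lo=8, hi=8; a = 3 6 12 5 7 10 4 14 16 17 19

3 6 12 5 7 10 4 14 16 17 19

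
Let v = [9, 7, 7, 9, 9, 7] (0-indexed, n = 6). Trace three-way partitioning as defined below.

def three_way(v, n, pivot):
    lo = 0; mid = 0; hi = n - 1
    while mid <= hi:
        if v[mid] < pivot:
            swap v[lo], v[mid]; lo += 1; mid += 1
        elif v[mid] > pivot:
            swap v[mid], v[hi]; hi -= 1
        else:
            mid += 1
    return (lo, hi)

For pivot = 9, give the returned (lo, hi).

pivot = 9; lo=0, mid=0, hi=5
v[mid]=9=9: mid=1
v[mid]=7<9: swap v[0],v[1]; lo=1,mid=2 → [7, 9, 7, 9, 9, 7]
v[mid]=7<9: swap v[1],v[2]; lo=2,mid=3 → [7, 7, 9, 9, 9, 7]
v[mid]=9=9: mid=4
v[mid]=9=9: mid=5
v[mid]=7<9: swap v[2],v[5]; lo=3,mid=6 → [7, 7, 7, 9, 9, 9]
end: lo=3, hi=5; v = [7, 7, 7, 9, 9, 9]

(3, 5)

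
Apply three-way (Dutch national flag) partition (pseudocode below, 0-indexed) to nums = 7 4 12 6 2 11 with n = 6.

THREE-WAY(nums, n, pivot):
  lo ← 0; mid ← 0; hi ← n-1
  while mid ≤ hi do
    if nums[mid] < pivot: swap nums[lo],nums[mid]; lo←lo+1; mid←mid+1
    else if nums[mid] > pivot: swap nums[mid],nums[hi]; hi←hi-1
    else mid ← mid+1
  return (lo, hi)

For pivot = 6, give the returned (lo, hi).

lo=0 mid=0 hi=5
7>6: swap(0,5), hi=4 ⇒ 11 4 12 6 2 7
11>6: swap(0,4), hi=3 ⇒ 2 4 12 6 11 7
2<6: swap(0,0), lo=1 mid=1 ⇒ 2 4 12 6 11 7
4<6: swap(1,1), lo=2 mid=2 ⇒ 2 4 12 6 11 7
12>6: swap(2,3), hi=2 ⇒ 2 4 6 12 11 7
6=6: mid=3
done. lo=2 hi=2; nums=2 4 6 12 11 7

(2, 2)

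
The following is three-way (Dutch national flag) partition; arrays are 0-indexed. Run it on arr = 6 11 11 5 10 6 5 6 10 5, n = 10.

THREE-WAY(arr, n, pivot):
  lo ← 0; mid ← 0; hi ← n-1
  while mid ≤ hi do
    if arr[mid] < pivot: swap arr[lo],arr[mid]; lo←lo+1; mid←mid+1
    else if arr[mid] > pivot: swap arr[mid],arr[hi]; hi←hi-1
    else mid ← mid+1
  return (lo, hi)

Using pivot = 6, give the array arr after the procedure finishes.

5 5 5 6 6 6 10 10 11 11

lo=0 mid=0 hi=9
6=6: mid=1
11>6: swap(1,9), hi=8 ⇒ 6 5 11 5 10 6 5 6 10 11
5<6: swap(0,1), lo=1 mid=2 ⇒ 5 6 11 5 10 6 5 6 10 11
11>6: swap(2,8), hi=7 ⇒ 5 6 10 5 10 6 5 6 11 11
10>6: swap(2,7), hi=6 ⇒ 5 6 6 5 10 6 5 10 11 11
6=6: mid=3
5<6: swap(1,3), lo=2 mid=4 ⇒ 5 5 6 6 10 6 5 10 11 11
10>6: swap(4,6), hi=5 ⇒ 5 5 6 6 5 6 10 10 11 11
5<6: swap(2,4), lo=3 mid=5 ⇒ 5 5 5 6 6 6 10 10 11 11
6=6: mid=6
done. lo=3 hi=5; arr=5 5 5 6 6 6 10 10 11 11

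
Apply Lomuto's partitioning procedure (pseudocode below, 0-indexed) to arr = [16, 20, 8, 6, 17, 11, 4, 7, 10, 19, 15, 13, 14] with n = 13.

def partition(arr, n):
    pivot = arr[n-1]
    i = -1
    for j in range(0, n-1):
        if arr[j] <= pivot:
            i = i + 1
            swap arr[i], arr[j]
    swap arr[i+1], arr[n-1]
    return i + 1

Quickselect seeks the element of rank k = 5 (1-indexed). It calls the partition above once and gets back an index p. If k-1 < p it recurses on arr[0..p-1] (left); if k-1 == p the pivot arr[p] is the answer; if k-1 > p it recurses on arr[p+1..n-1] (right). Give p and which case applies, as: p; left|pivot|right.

pivot = arr[12] = 14; i = -1
j=0: arr[0]=16 > 14 → no swap
j=1: arr[1]=20 > 14 → no swap
j=2: arr[2]=8 ≤ 14 → i=0, swap arr[0],arr[2] → [8, 20, 16, 6, 17, 11, 4, 7, 10, 19, 15, 13, 14]
j=3: arr[3]=6 ≤ 14 → i=1, swap arr[1],arr[3] → [8, 6, 16, 20, 17, 11, 4, 7, 10, 19, 15, 13, 14]
j=4: arr[4]=17 > 14 → no swap
j=5: arr[5]=11 ≤ 14 → i=2, swap arr[2],arr[5] → [8, 6, 11, 20, 17, 16, 4, 7, 10, 19, 15, 13, 14]
j=6: arr[6]=4 ≤ 14 → i=3, swap arr[3],arr[6] → [8, 6, 11, 4, 17, 16, 20, 7, 10, 19, 15, 13, 14]
j=7: arr[7]=7 ≤ 14 → i=4, swap arr[4],arr[7] → [8, 6, 11, 4, 7, 16, 20, 17, 10, 19, 15, 13, 14]
j=8: arr[8]=10 ≤ 14 → i=5, swap arr[5],arr[8] → [8, 6, 11, 4, 7, 10, 20, 17, 16, 19, 15, 13, 14]
j=9: arr[9]=19 > 14 → no swap
j=10: arr[10]=15 > 14 → no swap
j=11: arr[11]=13 ≤ 14 → i=6, swap arr[6],arr[11] → [8, 6, 11, 4, 7, 10, 13, 17, 16, 19, 15, 20, 14]
final swap arr[7],arr[12] → [8, 6, 11, 4, 7, 10, 13, 14, 16, 19, 15, 20, 17]; return 7
p = 7; k-1 = 4 < 7 ⇒ left

7; left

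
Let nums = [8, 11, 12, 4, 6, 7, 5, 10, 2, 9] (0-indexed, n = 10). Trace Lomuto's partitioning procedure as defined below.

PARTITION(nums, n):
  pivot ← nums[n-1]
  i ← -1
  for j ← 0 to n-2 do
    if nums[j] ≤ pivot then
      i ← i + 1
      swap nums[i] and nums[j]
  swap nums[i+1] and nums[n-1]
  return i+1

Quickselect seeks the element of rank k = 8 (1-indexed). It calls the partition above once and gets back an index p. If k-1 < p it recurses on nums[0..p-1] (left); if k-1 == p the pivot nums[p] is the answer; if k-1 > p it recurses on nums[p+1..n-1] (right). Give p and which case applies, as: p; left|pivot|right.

pivot = nums[9] = 9; i = -1
j=0: nums[0]=8 ≤ 9 → i=0, swap nums[0],nums[0] (no change) → [8, 11, 12, 4, 6, 7, 5, 10, 2, 9]
j=1: nums[1]=11 > 9 → no swap
j=2: nums[2]=12 > 9 → no swap
j=3: nums[3]=4 ≤ 9 → i=1, swap nums[1],nums[3] → [8, 4, 12, 11, 6, 7, 5, 10, 2, 9]
j=4: nums[4]=6 ≤ 9 → i=2, swap nums[2],nums[4] → [8, 4, 6, 11, 12, 7, 5, 10, 2, 9]
j=5: nums[5]=7 ≤ 9 → i=3, swap nums[3],nums[5] → [8, 4, 6, 7, 12, 11, 5, 10, 2, 9]
j=6: nums[6]=5 ≤ 9 → i=4, swap nums[4],nums[6] → [8, 4, 6, 7, 5, 11, 12, 10, 2, 9]
j=7: nums[7]=10 > 9 → no swap
j=8: nums[8]=2 ≤ 9 → i=5, swap nums[5],nums[8] → [8, 4, 6, 7, 5, 2, 12, 10, 11, 9]
final swap nums[6],nums[9] → [8, 4, 6, 7, 5, 2, 9, 10, 11, 12]; return 6
p = 6; k-1 = 7 > 6 ⇒ right

6; right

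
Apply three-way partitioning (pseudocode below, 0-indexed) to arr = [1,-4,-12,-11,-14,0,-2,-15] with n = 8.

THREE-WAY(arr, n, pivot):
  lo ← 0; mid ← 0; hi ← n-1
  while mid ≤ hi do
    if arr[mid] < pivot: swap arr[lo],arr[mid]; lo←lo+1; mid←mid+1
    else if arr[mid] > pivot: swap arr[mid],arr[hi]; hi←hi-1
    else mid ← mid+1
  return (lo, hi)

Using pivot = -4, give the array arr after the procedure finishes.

lo=0 mid=0 hi=7
1>-4: swap(0,7), hi=6 ⇒ [-15,-4,-12,-11,-14,0,-2,1]
-15<-4: swap(0,0), lo=1 mid=1 ⇒ [-15,-4,-12,-11,-14,0,-2,1]
-4=-4: mid=2
-12<-4: swap(1,2), lo=2 mid=3 ⇒ [-15,-12,-4,-11,-14,0,-2,1]
-11<-4: swap(2,3), lo=3 mid=4 ⇒ [-15,-12,-11,-4,-14,0,-2,1]
-14<-4: swap(3,4), lo=4 mid=5 ⇒ [-15,-12,-11,-14,-4,0,-2,1]
0>-4: swap(5,6), hi=5 ⇒ [-15,-12,-11,-14,-4,-2,0,1]
-2>-4: swap(5,5), hi=4 ⇒ [-15,-12,-11,-14,-4,-2,0,1]
done. lo=4 hi=4; arr=[-15,-12,-11,-14,-4,-2,0,1]

[-15,-12,-11,-14,-4,-2,0,1]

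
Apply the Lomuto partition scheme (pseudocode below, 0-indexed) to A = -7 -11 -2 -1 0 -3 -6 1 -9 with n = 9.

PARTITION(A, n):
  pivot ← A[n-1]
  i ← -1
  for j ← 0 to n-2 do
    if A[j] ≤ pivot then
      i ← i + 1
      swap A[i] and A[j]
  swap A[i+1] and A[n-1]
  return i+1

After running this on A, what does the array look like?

-11 -9 -2 -1 0 -3 -6 1 -7

pivot = A[8] = -9; i = -1
j=0: A[0]=-7 > -9 → no swap
j=1: A[1]=-11 ≤ -9 → i=0, swap A[0],A[1] → -11 -7 -2 -1 0 -3 -6 1 -9
j=2: A[2]=-2 > -9 → no swap
j=3: A[3]=-1 > -9 → no swap
j=4: A[4]=0 > -9 → no swap
j=5: A[5]=-3 > -9 → no swap
j=6: A[6]=-6 > -9 → no swap
j=7: A[7]=1 > -9 → no swap
final swap A[1],A[8] → -11 -9 -2 -1 0 -3 -6 1 -7; return 1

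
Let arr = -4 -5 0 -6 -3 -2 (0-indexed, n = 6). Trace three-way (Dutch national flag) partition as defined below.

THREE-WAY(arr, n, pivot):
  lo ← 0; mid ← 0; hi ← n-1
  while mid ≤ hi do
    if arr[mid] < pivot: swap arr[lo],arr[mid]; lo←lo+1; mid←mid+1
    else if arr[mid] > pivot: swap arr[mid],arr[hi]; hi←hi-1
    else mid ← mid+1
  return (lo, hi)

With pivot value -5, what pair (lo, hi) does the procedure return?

pivot = -5; lo=0, mid=0, hi=5
arr[mid]=-4>-5: swap arr[0],arr[5]; hi=4 → -2 -5 0 -6 -3 -4
arr[mid]=-2>-5: swap arr[0],arr[4]; hi=3 → -3 -5 0 -6 -2 -4
arr[mid]=-3>-5: swap arr[0],arr[3]; hi=2 → -6 -5 0 -3 -2 -4
arr[mid]=-6<-5: swap arr[0],arr[0]; lo=1,mid=1 → -6 -5 0 -3 -2 -4
arr[mid]=-5=-5: mid=2
arr[mid]=0>-5: swap arr[2],arr[2]; hi=1 → -6 -5 0 -3 -2 -4
end: lo=1, hi=1; arr = -6 -5 0 -3 -2 -4

(1, 1)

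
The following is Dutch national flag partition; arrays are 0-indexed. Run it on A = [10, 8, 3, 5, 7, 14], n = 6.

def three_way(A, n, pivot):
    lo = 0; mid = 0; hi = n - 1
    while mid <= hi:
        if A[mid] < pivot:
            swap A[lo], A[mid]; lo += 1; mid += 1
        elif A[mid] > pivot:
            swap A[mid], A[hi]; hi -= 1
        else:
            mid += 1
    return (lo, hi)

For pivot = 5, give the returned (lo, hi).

(1, 1)

pivot = 5; lo=0, mid=0, hi=5
A[mid]=10>5: swap A[0],A[5]; hi=4 → [14, 8, 3, 5, 7, 10]
A[mid]=14>5: swap A[0],A[4]; hi=3 → [7, 8, 3, 5, 14, 10]
A[mid]=7>5: swap A[0],A[3]; hi=2 → [5, 8, 3, 7, 14, 10]
A[mid]=5=5: mid=1
A[mid]=8>5: swap A[1],A[2]; hi=1 → [5, 3, 8, 7, 14, 10]
A[mid]=3<5: swap A[0],A[1]; lo=1,mid=2 → [3, 5, 8, 7, 14, 10]
end: lo=1, hi=1; A = [3, 5, 8, 7, 14, 10]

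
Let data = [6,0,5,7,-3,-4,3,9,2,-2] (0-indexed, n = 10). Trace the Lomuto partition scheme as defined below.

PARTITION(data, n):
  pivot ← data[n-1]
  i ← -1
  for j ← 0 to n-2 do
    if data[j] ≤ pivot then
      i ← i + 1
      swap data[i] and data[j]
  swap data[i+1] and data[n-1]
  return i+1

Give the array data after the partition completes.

[-3,-4,-2,7,6,0,3,9,2,5]

pivot = data[9] = -2; i = -1
j=0: data[0]=6 > -2 → no swap
j=1: data[1]=0 > -2 → no swap
j=2: data[2]=5 > -2 → no swap
j=3: data[3]=7 > -2 → no swap
j=4: data[4]=-3 ≤ -2 → i=0, swap data[0],data[4] → [-3,0,5,7,6,-4,3,9,2,-2]
j=5: data[5]=-4 ≤ -2 → i=1, swap data[1],data[5] → [-3,-4,5,7,6,0,3,9,2,-2]
j=6: data[6]=3 > -2 → no swap
j=7: data[7]=9 > -2 → no swap
j=8: data[8]=2 > -2 → no swap
final swap data[2],data[9] → [-3,-4,-2,7,6,0,3,9,2,5]; return 2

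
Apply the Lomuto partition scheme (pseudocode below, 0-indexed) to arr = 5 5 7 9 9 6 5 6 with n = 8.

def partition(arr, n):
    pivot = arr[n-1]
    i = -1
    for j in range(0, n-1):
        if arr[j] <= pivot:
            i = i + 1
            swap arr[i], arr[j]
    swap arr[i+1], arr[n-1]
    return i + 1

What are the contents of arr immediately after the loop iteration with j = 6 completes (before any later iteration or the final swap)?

5 5 6 5 9 7 9 6

pivot=6, i=-1
j=0: 5≤6, i=0, swap(0,0) ⇒ 5 5 7 9 9 6 5 6
j=1: 5≤6, i=1, swap(1,1) ⇒ 5 5 7 9 9 6 5 6
j=2: 7>6, skip
j=3: 9>6, skip
j=4: 9>6, skip
j=5: 6≤6, i=2, swap(2,5) ⇒ 5 5 6 9 9 7 5 6
j=6: 5≤6, i=3, swap(3,6) ⇒ 5 5 6 5 9 7 9 6
(after j=6) arr = 5 5 6 5 9 7 9 6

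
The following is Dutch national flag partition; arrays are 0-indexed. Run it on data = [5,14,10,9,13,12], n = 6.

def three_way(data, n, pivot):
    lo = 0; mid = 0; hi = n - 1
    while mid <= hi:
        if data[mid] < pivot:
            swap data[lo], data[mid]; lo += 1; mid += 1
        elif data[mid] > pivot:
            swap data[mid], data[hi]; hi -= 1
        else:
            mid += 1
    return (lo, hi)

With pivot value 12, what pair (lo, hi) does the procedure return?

(3, 3)

pivot = 12; lo=0, mid=0, hi=5
data[mid]=5<12: swap data[0],data[0]; lo=1,mid=1 → [5,14,10,9,13,12]
data[mid]=14>12: swap data[1],data[5]; hi=4 → [5,12,10,9,13,14]
data[mid]=12=12: mid=2
data[mid]=10<12: swap data[1],data[2]; lo=2,mid=3 → [5,10,12,9,13,14]
data[mid]=9<12: swap data[2],data[3]; lo=3,mid=4 → [5,10,9,12,13,14]
data[mid]=13>12: swap data[4],data[4]; hi=3 → [5,10,9,12,13,14]
end: lo=3, hi=3; data = [5,10,9,12,13,14]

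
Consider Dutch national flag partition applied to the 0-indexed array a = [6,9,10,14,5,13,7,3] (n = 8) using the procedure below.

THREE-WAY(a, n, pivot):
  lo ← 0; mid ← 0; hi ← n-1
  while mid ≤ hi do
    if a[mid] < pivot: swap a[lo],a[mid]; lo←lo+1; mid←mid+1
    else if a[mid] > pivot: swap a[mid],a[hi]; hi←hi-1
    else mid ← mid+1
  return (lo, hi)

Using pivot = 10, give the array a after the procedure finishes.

[6,9,3,5,7,10,13,14]

pivot = 10; lo=0, mid=0, hi=7
a[mid]=6<10: swap a[0],a[0]; lo=1,mid=1 → [6,9,10,14,5,13,7,3]
a[mid]=9<10: swap a[1],a[1]; lo=2,mid=2 → [6,9,10,14,5,13,7,3]
a[mid]=10=10: mid=3
a[mid]=14>10: swap a[3],a[7]; hi=6 → [6,9,10,3,5,13,7,14]
a[mid]=3<10: swap a[2],a[3]; lo=3,mid=4 → [6,9,3,10,5,13,7,14]
a[mid]=5<10: swap a[3],a[4]; lo=4,mid=5 → [6,9,3,5,10,13,7,14]
a[mid]=13>10: swap a[5],a[6]; hi=5 → [6,9,3,5,10,7,13,14]
a[mid]=7<10: swap a[4],a[5]; lo=5,mid=6 → [6,9,3,5,7,10,13,14]
end: lo=5, hi=5; a = [6,9,3,5,7,10,13,14]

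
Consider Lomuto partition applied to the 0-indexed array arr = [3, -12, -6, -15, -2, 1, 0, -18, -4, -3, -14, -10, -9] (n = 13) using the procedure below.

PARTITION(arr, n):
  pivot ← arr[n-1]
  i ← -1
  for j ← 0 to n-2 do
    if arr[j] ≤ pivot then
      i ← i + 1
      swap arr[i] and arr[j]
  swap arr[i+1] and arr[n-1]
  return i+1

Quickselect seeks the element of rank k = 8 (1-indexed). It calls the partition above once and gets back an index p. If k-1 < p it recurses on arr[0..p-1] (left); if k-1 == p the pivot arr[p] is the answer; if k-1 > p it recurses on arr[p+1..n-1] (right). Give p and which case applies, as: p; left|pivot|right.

5; right

pivot=-9, i=-1
j=0: 3>-9, skip
j=1: -12≤-9, i=0, swap(0,1) ⇒ [-12, 3, -6, -15, -2, 1, 0, -18, -4, -3, -14, -10, -9]
j=2: -6>-9, skip
j=3: -15≤-9, i=1, swap(1,3) ⇒ [-12, -15, -6, 3, -2, 1, 0, -18, -4, -3, -14, -10, -9]
j=4: -2>-9, skip
j=5: 1>-9, skip
j=6: 0>-9, skip
j=7: -18≤-9, i=2, swap(2,7) ⇒ [-12, -15, -18, 3, -2, 1, 0, -6, -4, -3, -14, -10, -9]
j=8: -4>-9, skip
j=9: -3>-9, skip
j=10: -14≤-9, i=3, swap(3,10) ⇒ [-12, -15, -18, -14, -2, 1, 0, -6, -4, -3, 3, -10, -9]
j=11: -10≤-9, i=4, swap(4,11) ⇒ [-12, -15, -18, -14, -10, 1, 0, -6, -4, -3, 3, -2, -9]
swap(5,12) ⇒ [-12, -15, -18, -14, -10, -9, 0, -6, -4, -3, 3, -2, 1]; return 5
p = 5; k-1 = 7 > 5 ⇒ right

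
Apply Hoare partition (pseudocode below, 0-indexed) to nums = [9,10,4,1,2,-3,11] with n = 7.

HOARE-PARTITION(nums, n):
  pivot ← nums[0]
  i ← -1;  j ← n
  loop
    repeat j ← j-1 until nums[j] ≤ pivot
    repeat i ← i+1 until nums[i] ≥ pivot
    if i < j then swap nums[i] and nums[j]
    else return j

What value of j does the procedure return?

pivot = nums[0] = 9; i = -1, j = 7
j→5 (nums[5]=-3≤9), i→0 (nums[0]=9≥9); i<j, swap → [-3,10,4,1,2,9,11]
j→4 (nums[4]=2≤9), i→1 (nums[1]=10≥9); i<j, swap → [-3,2,4,1,10,9,11]
j→3, i→4; i≥j, return j=3. nums = [-3,2,4,1,10,9,11]

3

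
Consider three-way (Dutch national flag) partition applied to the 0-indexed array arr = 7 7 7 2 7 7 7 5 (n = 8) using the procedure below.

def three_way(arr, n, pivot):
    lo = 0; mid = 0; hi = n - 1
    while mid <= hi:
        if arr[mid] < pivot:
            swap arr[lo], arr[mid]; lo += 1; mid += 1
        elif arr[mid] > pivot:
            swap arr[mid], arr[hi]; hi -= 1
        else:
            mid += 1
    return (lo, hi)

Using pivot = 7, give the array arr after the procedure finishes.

pivot = 7; lo=0, mid=0, hi=7
arr[mid]=7=7: mid=1
arr[mid]=7=7: mid=2
arr[mid]=7=7: mid=3
arr[mid]=2<7: swap arr[0],arr[3]; lo=1,mid=4 → 2 7 7 7 7 7 7 5
arr[mid]=7=7: mid=5
arr[mid]=7=7: mid=6
arr[mid]=7=7: mid=7
arr[mid]=5<7: swap arr[1],arr[7]; lo=2,mid=8 → 2 5 7 7 7 7 7 7
end: lo=2, hi=7; arr = 2 5 7 7 7 7 7 7

2 5 7 7 7 7 7 7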